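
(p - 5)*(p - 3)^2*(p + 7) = p^4 - 4*p^3 - 38*p^2 + 228*p - 315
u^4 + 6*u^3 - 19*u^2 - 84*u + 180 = (u - 3)*(u - 2)*(u + 5)*(u + 6)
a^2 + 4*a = a*(a + 4)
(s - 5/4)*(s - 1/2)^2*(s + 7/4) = s^4 - s^3/2 - 39*s^2/16 + 37*s/16 - 35/64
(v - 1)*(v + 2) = v^2 + v - 2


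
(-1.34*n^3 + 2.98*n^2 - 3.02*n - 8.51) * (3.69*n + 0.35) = -4.9446*n^4 + 10.5272*n^3 - 10.1008*n^2 - 32.4589*n - 2.9785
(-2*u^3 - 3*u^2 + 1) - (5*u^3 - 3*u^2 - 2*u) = -7*u^3 + 2*u + 1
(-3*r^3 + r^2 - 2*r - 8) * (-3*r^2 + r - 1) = 9*r^5 - 6*r^4 + 10*r^3 + 21*r^2 - 6*r + 8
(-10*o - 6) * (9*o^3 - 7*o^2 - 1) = -90*o^4 + 16*o^3 + 42*o^2 + 10*o + 6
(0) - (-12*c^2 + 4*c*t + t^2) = 12*c^2 - 4*c*t - t^2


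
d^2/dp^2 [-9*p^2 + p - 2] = -18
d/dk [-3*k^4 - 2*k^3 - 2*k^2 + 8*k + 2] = -12*k^3 - 6*k^2 - 4*k + 8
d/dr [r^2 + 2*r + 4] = 2*r + 2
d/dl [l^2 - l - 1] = 2*l - 1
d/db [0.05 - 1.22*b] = -1.22000000000000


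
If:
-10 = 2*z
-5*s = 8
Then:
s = -8/5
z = -5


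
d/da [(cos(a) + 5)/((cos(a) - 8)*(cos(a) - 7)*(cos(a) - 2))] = 2*(cos(a)^3 - cos(a)^2 - 85*cos(a) + 271)*sin(a)/((cos(a) - 8)^2*(cos(a) - 7)^2*(cos(a) - 2)^2)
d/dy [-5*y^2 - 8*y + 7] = -10*y - 8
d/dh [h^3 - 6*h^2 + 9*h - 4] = 3*h^2 - 12*h + 9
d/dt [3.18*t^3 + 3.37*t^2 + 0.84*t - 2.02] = 9.54*t^2 + 6.74*t + 0.84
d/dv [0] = 0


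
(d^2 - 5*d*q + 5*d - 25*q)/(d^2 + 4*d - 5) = (d - 5*q)/(d - 1)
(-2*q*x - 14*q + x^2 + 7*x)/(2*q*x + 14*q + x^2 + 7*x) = (-2*q + x)/(2*q + x)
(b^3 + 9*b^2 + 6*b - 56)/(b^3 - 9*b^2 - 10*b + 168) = (b^2 + 5*b - 14)/(b^2 - 13*b + 42)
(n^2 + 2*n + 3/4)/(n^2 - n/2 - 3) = (n + 1/2)/(n - 2)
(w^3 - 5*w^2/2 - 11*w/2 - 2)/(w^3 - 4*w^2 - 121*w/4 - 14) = 2*(w^2 - 3*w - 4)/(2*w^2 - 9*w - 56)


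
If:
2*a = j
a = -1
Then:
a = -1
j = -2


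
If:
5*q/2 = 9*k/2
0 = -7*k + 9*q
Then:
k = 0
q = 0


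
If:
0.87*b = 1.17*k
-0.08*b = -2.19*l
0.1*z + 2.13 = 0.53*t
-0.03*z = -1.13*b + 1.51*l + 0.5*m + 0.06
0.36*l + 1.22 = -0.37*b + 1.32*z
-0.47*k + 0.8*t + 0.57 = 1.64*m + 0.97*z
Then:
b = 0.81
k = 0.60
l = 0.03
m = 1.56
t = 4.24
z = 1.16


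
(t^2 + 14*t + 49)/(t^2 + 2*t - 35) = (t + 7)/(t - 5)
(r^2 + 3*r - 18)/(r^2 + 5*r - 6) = (r - 3)/(r - 1)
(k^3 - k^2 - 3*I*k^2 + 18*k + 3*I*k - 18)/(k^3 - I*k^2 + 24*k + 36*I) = (k - 1)/(k + 2*I)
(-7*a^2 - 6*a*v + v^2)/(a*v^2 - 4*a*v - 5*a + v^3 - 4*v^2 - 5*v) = (-7*a + v)/(v^2 - 4*v - 5)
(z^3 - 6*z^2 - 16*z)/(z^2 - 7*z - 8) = z*(z + 2)/(z + 1)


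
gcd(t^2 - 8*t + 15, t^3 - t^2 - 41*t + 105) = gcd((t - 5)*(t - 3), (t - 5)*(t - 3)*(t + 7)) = t^2 - 8*t + 15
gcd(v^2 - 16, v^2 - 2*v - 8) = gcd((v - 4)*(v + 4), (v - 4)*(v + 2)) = v - 4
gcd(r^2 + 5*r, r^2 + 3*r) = r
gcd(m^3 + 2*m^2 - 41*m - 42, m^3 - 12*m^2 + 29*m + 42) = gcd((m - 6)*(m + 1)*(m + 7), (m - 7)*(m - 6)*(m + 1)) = m^2 - 5*m - 6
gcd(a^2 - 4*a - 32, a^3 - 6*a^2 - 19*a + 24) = a - 8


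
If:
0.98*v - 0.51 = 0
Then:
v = 0.52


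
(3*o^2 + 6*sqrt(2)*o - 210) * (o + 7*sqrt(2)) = 3*o^3 + 27*sqrt(2)*o^2 - 126*o - 1470*sqrt(2)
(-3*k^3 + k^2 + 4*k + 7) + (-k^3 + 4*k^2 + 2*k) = -4*k^3 + 5*k^2 + 6*k + 7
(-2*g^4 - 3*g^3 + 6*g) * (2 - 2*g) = 4*g^5 + 2*g^4 - 6*g^3 - 12*g^2 + 12*g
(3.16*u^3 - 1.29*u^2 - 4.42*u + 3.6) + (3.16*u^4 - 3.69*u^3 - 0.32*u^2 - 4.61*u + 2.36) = 3.16*u^4 - 0.53*u^3 - 1.61*u^2 - 9.03*u + 5.96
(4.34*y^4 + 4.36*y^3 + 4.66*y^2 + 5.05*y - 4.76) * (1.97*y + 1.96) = 8.5498*y^5 + 17.0956*y^4 + 17.7258*y^3 + 19.0821*y^2 + 0.520799999999999*y - 9.3296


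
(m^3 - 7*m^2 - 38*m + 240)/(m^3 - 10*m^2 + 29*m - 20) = (m^2 - 2*m - 48)/(m^2 - 5*m + 4)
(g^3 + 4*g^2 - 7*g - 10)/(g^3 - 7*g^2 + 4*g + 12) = (g + 5)/(g - 6)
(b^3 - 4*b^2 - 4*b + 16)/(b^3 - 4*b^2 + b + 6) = (b^2 - 2*b - 8)/(b^2 - 2*b - 3)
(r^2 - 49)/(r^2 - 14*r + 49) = (r + 7)/(r - 7)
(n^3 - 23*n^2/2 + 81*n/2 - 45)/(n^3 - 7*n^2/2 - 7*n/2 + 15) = (n - 6)/(n + 2)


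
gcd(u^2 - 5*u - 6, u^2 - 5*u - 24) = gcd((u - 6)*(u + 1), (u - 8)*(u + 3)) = 1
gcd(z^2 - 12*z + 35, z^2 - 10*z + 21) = z - 7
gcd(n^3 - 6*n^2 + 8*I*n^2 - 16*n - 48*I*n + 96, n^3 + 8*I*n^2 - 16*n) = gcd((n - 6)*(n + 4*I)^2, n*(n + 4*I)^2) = n^2 + 8*I*n - 16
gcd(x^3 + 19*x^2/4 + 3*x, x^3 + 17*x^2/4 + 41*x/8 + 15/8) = x + 3/4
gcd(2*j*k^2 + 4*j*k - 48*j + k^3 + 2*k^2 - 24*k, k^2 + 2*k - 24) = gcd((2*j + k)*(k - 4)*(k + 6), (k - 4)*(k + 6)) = k^2 + 2*k - 24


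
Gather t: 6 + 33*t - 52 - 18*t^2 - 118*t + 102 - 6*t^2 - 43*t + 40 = -24*t^2 - 128*t + 96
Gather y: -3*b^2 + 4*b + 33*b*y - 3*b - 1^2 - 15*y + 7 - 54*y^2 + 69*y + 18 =-3*b^2 + b - 54*y^2 + y*(33*b + 54) + 24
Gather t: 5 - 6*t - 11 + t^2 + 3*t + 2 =t^2 - 3*t - 4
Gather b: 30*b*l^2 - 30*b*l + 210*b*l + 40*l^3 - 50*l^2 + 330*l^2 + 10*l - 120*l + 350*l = b*(30*l^2 + 180*l) + 40*l^3 + 280*l^2 + 240*l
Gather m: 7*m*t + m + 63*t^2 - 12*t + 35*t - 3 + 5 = m*(7*t + 1) + 63*t^2 + 23*t + 2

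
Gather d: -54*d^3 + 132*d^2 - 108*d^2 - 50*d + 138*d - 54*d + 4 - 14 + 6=-54*d^3 + 24*d^2 + 34*d - 4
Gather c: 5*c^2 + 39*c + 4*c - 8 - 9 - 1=5*c^2 + 43*c - 18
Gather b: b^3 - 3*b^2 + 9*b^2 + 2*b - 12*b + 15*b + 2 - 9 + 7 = b^3 + 6*b^2 + 5*b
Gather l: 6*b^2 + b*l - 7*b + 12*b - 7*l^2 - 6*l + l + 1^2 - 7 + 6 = 6*b^2 + 5*b - 7*l^2 + l*(b - 5)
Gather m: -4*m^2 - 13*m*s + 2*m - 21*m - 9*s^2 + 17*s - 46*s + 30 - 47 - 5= -4*m^2 + m*(-13*s - 19) - 9*s^2 - 29*s - 22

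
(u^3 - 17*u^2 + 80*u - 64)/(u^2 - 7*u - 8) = (u^2 - 9*u + 8)/(u + 1)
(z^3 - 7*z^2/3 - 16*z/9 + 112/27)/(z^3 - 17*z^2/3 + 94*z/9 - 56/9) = (z + 4/3)/(z - 2)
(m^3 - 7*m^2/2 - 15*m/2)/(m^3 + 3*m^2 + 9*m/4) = 2*(m - 5)/(2*m + 3)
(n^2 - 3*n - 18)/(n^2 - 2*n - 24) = (n + 3)/(n + 4)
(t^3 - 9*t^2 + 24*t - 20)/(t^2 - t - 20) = (t^2 - 4*t + 4)/(t + 4)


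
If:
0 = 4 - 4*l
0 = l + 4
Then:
No Solution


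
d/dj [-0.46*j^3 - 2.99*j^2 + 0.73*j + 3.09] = -1.38*j^2 - 5.98*j + 0.73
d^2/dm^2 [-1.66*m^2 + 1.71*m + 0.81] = -3.32000000000000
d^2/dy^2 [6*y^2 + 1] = 12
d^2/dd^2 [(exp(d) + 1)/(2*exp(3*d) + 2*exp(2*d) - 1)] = (16*exp(6*d) + 48*exp(5*d) + 48*exp(4*d) + 42*exp(3*d) + 30*exp(2*d) + 8*exp(d) + 1)*exp(d)/(8*exp(9*d) + 24*exp(8*d) + 24*exp(7*d) - 4*exp(6*d) - 24*exp(5*d) - 12*exp(4*d) + 6*exp(3*d) + 6*exp(2*d) - 1)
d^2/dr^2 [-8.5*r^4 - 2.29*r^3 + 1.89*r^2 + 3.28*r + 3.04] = -102.0*r^2 - 13.74*r + 3.78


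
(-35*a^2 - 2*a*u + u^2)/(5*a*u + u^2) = (-7*a + u)/u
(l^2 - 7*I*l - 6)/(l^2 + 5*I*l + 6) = (l - 6*I)/(l + 6*I)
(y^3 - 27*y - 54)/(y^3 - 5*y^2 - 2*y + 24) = (y^3 - 27*y - 54)/(y^3 - 5*y^2 - 2*y + 24)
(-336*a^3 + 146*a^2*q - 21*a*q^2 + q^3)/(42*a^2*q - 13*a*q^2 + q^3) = (-8*a + q)/q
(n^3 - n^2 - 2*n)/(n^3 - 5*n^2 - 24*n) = (-n^2 + n + 2)/(-n^2 + 5*n + 24)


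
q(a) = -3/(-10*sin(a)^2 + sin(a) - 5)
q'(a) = -3*(20*sin(a)*cos(a) - cos(a))/(-10*sin(a)^2 + sin(a) - 5)^2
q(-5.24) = 0.26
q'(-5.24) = -0.18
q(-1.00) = 0.23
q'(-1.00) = 0.17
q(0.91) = 0.29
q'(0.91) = -0.25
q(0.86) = 0.30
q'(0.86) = -0.28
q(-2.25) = 0.25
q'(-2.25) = -0.22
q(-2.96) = 0.54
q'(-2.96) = -0.45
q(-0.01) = 0.60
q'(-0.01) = 0.14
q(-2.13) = 0.23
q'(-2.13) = -0.17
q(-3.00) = 0.56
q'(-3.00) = -0.40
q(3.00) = 0.59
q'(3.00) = 0.21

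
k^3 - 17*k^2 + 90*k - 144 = (k - 8)*(k - 6)*(k - 3)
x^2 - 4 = (x - 2)*(x + 2)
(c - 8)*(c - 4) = c^2 - 12*c + 32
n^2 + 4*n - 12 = (n - 2)*(n + 6)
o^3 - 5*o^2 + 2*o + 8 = (o - 4)*(o - 2)*(o + 1)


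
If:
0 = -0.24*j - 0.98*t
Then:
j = -4.08333333333333*t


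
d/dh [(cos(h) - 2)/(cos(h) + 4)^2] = (cos(h) - 8)*sin(h)/(cos(h) + 4)^3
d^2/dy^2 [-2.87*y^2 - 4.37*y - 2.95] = -5.74000000000000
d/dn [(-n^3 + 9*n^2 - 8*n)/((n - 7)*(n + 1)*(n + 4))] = (-7*n^4 + 78*n^3 - 211*n^2 - 504*n + 224)/(n^6 - 4*n^5 - 58*n^4 + 68*n^3 + 1073*n^2 + 1736*n + 784)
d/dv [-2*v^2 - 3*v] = -4*v - 3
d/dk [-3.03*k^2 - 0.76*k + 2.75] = -6.06*k - 0.76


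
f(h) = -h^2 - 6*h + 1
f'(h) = -2*h - 6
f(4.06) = -39.84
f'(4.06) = -14.12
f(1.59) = -11.07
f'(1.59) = -9.18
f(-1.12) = 6.47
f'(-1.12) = -3.76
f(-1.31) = 7.14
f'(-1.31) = -3.38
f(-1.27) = 7.01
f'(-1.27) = -3.46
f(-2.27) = 9.47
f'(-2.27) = -1.46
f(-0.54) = 3.95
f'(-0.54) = -4.92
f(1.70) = -12.09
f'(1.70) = -9.40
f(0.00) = 1.00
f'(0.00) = -6.00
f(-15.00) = -134.00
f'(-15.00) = 24.00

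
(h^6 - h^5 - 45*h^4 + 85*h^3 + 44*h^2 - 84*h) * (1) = h^6 - h^5 - 45*h^4 + 85*h^3 + 44*h^2 - 84*h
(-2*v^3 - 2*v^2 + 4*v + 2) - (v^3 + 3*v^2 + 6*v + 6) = -3*v^3 - 5*v^2 - 2*v - 4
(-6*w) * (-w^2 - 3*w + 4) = 6*w^3 + 18*w^2 - 24*w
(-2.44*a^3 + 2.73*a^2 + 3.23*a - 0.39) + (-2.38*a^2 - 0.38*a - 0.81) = -2.44*a^3 + 0.35*a^2 + 2.85*a - 1.2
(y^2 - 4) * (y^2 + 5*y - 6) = y^4 + 5*y^3 - 10*y^2 - 20*y + 24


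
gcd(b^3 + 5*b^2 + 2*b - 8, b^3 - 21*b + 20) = b - 1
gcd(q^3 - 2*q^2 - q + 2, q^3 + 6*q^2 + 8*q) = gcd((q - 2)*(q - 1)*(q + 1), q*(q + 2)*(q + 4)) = 1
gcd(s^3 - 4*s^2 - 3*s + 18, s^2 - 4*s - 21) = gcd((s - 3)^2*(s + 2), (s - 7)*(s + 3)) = 1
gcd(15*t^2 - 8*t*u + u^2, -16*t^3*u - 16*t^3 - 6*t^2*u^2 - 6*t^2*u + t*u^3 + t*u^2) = 1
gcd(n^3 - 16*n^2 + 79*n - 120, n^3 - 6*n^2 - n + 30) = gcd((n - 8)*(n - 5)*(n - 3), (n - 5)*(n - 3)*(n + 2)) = n^2 - 8*n + 15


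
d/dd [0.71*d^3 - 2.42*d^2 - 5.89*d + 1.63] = 2.13*d^2 - 4.84*d - 5.89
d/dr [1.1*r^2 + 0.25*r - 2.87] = 2.2*r + 0.25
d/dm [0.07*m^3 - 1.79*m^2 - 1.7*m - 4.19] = 0.21*m^2 - 3.58*m - 1.7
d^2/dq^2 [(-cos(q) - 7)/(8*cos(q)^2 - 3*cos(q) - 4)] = (-576*sin(q)^4*cos(q) - 1816*sin(q)^4 + 1891*sin(q)^2 - 386*cos(q) - 18*cos(3*q) + 32*cos(5*q) + 475)/(8*sin(q)^2 + 3*cos(q) - 4)^3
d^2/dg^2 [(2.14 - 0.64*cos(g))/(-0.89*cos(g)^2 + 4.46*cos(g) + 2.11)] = (-0.00517115506885792*cos(g)^5 + 0.0432503208357428*cos(g)^4 - 0.323164508941527*cos(g)^3 + 0.555884766593464*cos(g)^2 + 0.358962729194436*cos(g) - 1.07330180450405)/(0.00719113751763054*cos(g)^6 - 0.108109460658311*cos(g)^5 + 0.490616060729736*cos(g)^4 - 0.392356861763836*cos(g)^3 - 1.16314594173005*cos(g)^2 - 0.607643138236164*cos(g) - 0.0958241421284234)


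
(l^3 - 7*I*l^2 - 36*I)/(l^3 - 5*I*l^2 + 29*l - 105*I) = (l^2 - 4*I*l + 12)/(l^2 - 2*I*l + 35)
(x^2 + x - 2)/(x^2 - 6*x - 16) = (x - 1)/(x - 8)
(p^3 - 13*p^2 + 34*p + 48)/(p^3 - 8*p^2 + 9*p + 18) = (p - 8)/(p - 3)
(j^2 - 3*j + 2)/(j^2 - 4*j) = (j^2 - 3*j + 2)/(j*(j - 4))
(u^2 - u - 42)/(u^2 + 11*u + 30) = (u - 7)/(u + 5)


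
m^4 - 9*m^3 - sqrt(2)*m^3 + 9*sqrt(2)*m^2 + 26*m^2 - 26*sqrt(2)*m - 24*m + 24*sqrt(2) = (m - 4)*(m - 3)*(m - 2)*(m - sqrt(2))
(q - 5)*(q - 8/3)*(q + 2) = q^3 - 17*q^2/3 - 2*q + 80/3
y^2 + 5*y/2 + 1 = (y + 1/2)*(y + 2)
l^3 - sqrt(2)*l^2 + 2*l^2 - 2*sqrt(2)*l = l*(l + 2)*(l - sqrt(2))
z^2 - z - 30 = (z - 6)*(z + 5)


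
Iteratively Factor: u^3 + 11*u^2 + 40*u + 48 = (u + 4)*(u^2 + 7*u + 12) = (u + 4)^2*(u + 3)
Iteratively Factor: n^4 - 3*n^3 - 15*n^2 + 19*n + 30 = (n - 2)*(n^3 - n^2 - 17*n - 15) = (n - 5)*(n - 2)*(n^2 + 4*n + 3) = (n - 5)*(n - 2)*(n + 3)*(n + 1)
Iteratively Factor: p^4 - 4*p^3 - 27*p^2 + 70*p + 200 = (p + 2)*(p^3 - 6*p^2 - 15*p + 100) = (p - 5)*(p + 2)*(p^2 - p - 20) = (p - 5)*(p + 2)*(p + 4)*(p - 5)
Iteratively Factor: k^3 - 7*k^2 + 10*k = (k - 5)*(k^2 - 2*k) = k*(k - 5)*(k - 2)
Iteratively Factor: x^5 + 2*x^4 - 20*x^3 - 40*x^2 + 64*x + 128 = (x - 4)*(x^4 + 6*x^3 + 4*x^2 - 24*x - 32) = (x - 4)*(x + 2)*(x^3 + 4*x^2 - 4*x - 16) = (x - 4)*(x + 2)^2*(x^2 + 2*x - 8) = (x - 4)*(x - 2)*(x + 2)^2*(x + 4)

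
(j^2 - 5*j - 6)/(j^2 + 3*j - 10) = (j^2 - 5*j - 6)/(j^2 + 3*j - 10)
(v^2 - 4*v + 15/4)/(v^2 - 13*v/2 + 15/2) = (v - 5/2)/(v - 5)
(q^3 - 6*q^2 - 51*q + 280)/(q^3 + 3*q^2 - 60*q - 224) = (q - 5)/(q + 4)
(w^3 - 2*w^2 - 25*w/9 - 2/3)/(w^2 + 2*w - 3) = (9*w^3 - 18*w^2 - 25*w - 6)/(9*(w^2 + 2*w - 3))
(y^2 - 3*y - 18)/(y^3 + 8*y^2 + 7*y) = (y^2 - 3*y - 18)/(y*(y^2 + 8*y + 7))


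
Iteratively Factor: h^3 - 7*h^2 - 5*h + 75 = (h - 5)*(h^2 - 2*h - 15) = (h - 5)^2*(h + 3)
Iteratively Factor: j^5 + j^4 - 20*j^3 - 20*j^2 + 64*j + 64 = (j + 2)*(j^4 - j^3 - 18*j^2 + 16*j + 32) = (j + 1)*(j + 2)*(j^3 - 2*j^2 - 16*j + 32) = (j - 4)*(j + 1)*(j + 2)*(j^2 + 2*j - 8) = (j - 4)*(j + 1)*(j + 2)*(j + 4)*(j - 2)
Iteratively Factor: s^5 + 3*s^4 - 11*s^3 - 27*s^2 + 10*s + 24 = (s + 1)*(s^4 + 2*s^3 - 13*s^2 - 14*s + 24) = (s - 3)*(s + 1)*(s^3 + 5*s^2 + 2*s - 8) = (s - 3)*(s - 1)*(s + 1)*(s^2 + 6*s + 8) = (s - 3)*(s - 1)*(s + 1)*(s + 4)*(s + 2)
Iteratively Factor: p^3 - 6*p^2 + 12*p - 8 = (p - 2)*(p^2 - 4*p + 4) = (p - 2)^2*(p - 2)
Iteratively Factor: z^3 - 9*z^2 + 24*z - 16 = (z - 4)*(z^2 - 5*z + 4) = (z - 4)*(z - 1)*(z - 4)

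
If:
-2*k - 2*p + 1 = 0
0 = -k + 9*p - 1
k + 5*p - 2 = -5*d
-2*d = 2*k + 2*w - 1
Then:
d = 9/50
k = 7/20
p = 3/20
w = -3/100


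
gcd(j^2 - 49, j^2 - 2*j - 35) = j - 7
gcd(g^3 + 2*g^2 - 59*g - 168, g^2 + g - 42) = g + 7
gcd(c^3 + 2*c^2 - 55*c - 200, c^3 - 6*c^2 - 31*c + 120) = c^2 - 3*c - 40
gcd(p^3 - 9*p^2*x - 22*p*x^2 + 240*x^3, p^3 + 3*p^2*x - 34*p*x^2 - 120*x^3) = -p^2 + p*x + 30*x^2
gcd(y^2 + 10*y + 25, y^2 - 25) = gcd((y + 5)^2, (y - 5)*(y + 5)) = y + 5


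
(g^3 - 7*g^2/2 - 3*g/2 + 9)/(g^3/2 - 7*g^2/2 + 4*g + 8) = (2*g^3 - 7*g^2 - 3*g + 18)/(g^3 - 7*g^2 + 8*g + 16)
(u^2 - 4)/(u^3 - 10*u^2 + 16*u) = (u + 2)/(u*(u - 8))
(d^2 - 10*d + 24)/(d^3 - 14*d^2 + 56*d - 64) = (d - 6)/(d^2 - 10*d + 16)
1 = 1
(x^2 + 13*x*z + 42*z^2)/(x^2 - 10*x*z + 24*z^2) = (x^2 + 13*x*z + 42*z^2)/(x^2 - 10*x*z + 24*z^2)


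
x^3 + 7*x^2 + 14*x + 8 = (x + 1)*(x + 2)*(x + 4)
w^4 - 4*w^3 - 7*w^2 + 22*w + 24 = (w - 4)*(w - 3)*(w + 1)*(w + 2)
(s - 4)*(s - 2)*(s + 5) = s^3 - s^2 - 22*s + 40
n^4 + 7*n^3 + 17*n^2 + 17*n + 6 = (n + 1)^2*(n + 2)*(n + 3)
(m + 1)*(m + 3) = m^2 + 4*m + 3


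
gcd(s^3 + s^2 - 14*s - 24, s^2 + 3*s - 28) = s - 4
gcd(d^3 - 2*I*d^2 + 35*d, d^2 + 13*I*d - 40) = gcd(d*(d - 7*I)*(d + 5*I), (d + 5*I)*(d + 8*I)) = d + 5*I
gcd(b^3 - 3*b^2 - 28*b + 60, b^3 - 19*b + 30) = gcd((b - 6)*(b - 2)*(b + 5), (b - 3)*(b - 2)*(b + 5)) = b^2 + 3*b - 10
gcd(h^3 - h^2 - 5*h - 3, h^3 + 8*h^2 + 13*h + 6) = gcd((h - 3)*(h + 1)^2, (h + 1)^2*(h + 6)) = h^2 + 2*h + 1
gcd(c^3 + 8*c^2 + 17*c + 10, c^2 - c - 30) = c + 5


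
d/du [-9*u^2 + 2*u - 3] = 2 - 18*u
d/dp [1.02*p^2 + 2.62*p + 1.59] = 2.04*p + 2.62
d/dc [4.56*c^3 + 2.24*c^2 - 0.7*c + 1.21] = 13.68*c^2 + 4.48*c - 0.7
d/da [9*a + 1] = 9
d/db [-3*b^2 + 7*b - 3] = 7 - 6*b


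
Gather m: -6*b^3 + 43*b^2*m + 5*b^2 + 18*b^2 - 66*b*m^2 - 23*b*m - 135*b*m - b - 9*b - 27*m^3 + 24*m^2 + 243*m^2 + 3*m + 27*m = -6*b^3 + 23*b^2 - 10*b - 27*m^3 + m^2*(267 - 66*b) + m*(43*b^2 - 158*b + 30)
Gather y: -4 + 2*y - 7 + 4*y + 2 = 6*y - 9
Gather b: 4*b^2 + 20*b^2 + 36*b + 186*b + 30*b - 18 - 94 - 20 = 24*b^2 + 252*b - 132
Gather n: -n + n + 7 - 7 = 0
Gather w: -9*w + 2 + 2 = 4 - 9*w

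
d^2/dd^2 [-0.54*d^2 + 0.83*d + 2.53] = -1.08000000000000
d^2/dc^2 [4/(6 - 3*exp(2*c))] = 16*(-exp(2*c) - 2)*exp(2*c)/(3*(exp(2*c) - 2)^3)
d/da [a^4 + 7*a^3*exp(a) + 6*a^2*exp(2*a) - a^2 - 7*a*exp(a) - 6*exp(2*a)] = 7*a^3*exp(a) + 4*a^3 + 12*a^2*exp(2*a) + 21*a^2*exp(a) + 12*a*exp(2*a) - 7*a*exp(a) - 2*a - 12*exp(2*a) - 7*exp(a)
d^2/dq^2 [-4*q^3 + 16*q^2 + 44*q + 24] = 32 - 24*q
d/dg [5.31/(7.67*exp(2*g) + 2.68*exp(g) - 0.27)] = (-81.4554*exp(g) - 14.2308)*exp(g)/(7.67*exp(2*g) + 2.68*exp(g) - 0.27)^2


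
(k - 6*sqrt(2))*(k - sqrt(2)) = k^2 - 7*sqrt(2)*k + 12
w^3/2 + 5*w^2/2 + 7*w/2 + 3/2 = (w/2 + 1/2)*(w + 1)*(w + 3)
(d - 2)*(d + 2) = d^2 - 4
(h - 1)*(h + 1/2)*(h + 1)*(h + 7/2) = h^4 + 4*h^3 + 3*h^2/4 - 4*h - 7/4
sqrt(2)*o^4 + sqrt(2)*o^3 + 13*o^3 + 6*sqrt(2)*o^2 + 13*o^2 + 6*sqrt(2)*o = o*(o + 1)*(o + 6*sqrt(2))*(sqrt(2)*o + 1)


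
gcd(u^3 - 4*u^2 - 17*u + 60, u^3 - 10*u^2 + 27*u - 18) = u - 3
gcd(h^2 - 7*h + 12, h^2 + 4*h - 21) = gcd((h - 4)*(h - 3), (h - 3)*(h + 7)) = h - 3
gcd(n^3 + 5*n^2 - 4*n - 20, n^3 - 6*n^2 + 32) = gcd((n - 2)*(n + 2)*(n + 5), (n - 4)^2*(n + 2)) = n + 2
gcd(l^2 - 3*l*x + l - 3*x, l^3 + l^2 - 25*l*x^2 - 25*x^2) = l + 1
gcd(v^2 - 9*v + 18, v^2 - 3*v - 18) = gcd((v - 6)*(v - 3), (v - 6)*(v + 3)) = v - 6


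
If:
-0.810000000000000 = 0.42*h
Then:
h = -1.93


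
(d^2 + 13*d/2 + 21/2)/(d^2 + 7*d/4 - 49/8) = 4*(d + 3)/(4*d - 7)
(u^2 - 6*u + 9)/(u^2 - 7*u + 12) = (u - 3)/(u - 4)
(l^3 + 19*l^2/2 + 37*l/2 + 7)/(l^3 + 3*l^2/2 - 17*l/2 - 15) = (2*l^2 + 15*l + 7)/(2*l^2 - l - 15)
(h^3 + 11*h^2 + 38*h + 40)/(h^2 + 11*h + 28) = (h^2 + 7*h + 10)/(h + 7)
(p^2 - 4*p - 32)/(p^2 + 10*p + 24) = (p - 8)/(p + 6)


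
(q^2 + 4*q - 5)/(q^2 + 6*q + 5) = (q - 1)/(q + 1)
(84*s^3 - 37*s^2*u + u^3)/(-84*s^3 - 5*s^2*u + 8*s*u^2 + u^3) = (-4*s + u)/(4*s + u)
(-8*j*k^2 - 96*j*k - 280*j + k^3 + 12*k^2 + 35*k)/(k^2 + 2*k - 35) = (-8*j*k - 40*j + k^2 + 5*k)/(k - 5)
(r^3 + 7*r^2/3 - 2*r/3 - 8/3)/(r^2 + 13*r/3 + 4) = (r^2 + r - 2)/(r + 3)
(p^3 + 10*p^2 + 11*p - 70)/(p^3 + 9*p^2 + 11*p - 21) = (p^2 + 3*p - 10)/(p^2 + 2*p - 3)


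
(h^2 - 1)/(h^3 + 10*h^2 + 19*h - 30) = (h + 1)/(h^2 + 11*h + 30)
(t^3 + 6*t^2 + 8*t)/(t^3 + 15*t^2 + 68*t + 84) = t*(t + 4)/(t^2 + 13*t + 42)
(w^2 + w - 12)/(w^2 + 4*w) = (w - 3)/w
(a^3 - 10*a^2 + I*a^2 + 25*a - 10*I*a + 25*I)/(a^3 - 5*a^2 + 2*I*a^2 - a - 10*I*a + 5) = (a - 5)/(a + I)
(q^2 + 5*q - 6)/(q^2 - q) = (q + 6)/q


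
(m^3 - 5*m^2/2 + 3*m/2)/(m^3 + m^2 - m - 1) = m*(2*m - 3)/(2*(m^2 + 2*m + 1))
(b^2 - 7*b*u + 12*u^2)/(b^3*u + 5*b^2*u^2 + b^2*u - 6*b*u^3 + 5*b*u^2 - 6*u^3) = (b^2 - 7*b*u + 12*u^2)/(u*(b^3 + 5*b^2*u + b^2 - 6*b*u^2 + 5*b*u - 6*u^2))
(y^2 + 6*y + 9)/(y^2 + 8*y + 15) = (y + 3)/(y + 5)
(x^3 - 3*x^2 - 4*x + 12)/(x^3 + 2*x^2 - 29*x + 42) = (x + 2)/(x + 7)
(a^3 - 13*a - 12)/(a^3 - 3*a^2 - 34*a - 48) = (a^2 - 3*a - 4)/(a^2 - 6*a - 16)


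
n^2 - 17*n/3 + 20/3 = (n - 4)*(n - 5/3)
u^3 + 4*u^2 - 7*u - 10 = (u - 2)*(u + 1)*(u + 5)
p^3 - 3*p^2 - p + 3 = (p - 3)*(p - 1)*(p + 1)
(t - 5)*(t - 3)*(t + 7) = t^3 - t^2 - 41*t + 105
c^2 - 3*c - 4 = (c - 4)*(c + 1)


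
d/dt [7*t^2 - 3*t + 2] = 14*t - 3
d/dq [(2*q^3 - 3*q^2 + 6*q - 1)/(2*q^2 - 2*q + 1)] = 2*(2*q^4 - 4*q^3 - q + 2)/(4*q^4 - 8*q^3 + 8*q^2 - 4*q + 1)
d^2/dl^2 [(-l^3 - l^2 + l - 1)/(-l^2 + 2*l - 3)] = 4*(l^3 - 12*l^2 + 15*l + 2)/(l^6 - 6*l^5 + 21*l^4 - 44*l^3 + 63*l^2 - 54*l + 27)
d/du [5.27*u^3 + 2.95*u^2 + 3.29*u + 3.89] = 15.81*u^2 + 5.9*u + 3.29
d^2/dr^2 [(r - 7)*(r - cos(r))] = (r - 7)*cos(r) + 2*sin(r) + 2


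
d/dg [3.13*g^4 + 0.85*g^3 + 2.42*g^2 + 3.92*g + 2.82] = 12.52*g^3 + 2.55*g^2 + 4.84*g + 3.92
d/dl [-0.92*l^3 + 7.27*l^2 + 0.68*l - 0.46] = -2.76*l^2 + 14.54*l + 0.68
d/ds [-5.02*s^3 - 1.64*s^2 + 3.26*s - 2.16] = -15.06*s^2 - 3.28*s + 3.26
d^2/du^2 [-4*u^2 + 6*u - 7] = -8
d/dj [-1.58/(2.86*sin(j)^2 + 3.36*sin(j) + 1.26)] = (9.0376*sin(j) + 5.3088)*cos(j)/(2.86*sin(j)^2 + 3.36*sin(j) + 1.26)^2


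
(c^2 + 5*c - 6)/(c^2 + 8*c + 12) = (c - 1)/(c + 2)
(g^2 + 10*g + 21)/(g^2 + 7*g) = (g + 3)/g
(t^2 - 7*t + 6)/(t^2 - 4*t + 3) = (t - 6)/(t - 3)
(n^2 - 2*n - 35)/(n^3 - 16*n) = (n^2 - 2*n - 35)/(n*(n^2 - 16))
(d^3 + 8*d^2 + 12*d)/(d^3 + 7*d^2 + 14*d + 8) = d*(d + 6)/(d^2 + 5*d + 4)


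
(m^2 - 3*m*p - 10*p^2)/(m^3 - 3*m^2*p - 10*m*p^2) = 1/m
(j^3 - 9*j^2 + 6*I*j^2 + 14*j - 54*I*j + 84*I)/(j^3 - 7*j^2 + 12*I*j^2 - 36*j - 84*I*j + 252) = (j - 2)/(j + 6*I)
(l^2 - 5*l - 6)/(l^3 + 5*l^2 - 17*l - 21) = (l - 6)/(l^2 + 4*l - 21)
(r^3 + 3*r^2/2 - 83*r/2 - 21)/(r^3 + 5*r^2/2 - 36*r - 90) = (2*r^2 + 15*r + 7)/(2*r^2 + 17*r + 30)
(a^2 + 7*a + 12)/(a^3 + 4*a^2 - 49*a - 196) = (a + 3)/(a^2 - 49)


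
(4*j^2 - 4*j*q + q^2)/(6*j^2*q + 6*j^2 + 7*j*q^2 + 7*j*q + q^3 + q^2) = (4*j^2 - 4*j*q + q^2)/(6*j^2*q + 6*j^2 + 7*j*q^2 + 7*j*q + q^3 + q^2)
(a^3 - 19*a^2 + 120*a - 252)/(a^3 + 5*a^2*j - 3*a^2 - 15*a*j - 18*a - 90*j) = (a^2 - 13*a + 42)/(a^2 + 5*a*j + 3*a + 15*j)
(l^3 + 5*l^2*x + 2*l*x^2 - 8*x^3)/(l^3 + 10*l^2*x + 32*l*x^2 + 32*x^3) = (l - x)/(l + 4*x)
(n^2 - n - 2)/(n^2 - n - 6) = (-n^2 + n + 2)/(-n^2 + n + 6)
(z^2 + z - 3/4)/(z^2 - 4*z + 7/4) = (2*z + 3)/(2*z - 7)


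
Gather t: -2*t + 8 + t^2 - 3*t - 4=t^2 - 5*t + 4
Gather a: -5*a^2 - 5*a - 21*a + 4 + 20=-5*a^2 - 26*a + 24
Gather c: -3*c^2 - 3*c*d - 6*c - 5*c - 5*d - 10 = -3*c^2 + c*(-3*d - 11) - 5*d - 10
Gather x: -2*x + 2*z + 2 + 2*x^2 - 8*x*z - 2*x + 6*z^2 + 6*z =2*x^2 + x*(-8*z - 4) + 6*z^2 + 8*z + 2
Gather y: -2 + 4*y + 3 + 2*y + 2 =6*y + 3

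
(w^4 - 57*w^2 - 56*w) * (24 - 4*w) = -4*w^5 + 24*w^4 + 228*w^3 - 1144*w^2 - 1344*w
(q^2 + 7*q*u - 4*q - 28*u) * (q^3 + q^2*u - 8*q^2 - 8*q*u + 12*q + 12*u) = q^5 + 8*q^4*u - 12*q^4 + 7*q^3*u^2 - 96*q^3*u + 44*q^3 - 84*q^2*u^2 + 352*q^2*u - 48*q^2 + 308*q*u^2 - 384*q*u - 336*u^2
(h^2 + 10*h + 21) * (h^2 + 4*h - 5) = h^4 + 14*h^3 + 56*h^2 + 34*h - 105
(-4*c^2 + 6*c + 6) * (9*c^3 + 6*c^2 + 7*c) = -36*c^5 + 30*c^4 + 62*c^3 + 78*c^2 + 42*c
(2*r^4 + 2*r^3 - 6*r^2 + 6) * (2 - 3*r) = -6*r^5 - 2*r^4 + 22*r^3 - 12*r^2 - 18*r + 12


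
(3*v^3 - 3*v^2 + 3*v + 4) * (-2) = -6*v^3 + 6*v^2 - 6*v - 8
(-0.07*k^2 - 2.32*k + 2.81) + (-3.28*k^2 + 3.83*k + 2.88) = -3.35*k^2 + 1.51*k + 5.69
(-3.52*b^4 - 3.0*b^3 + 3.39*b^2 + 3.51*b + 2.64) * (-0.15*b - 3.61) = 0.528*b^5 + 13.1572*b^4 + 10.3215*b^3 - 12.7644*b^2 - 13.0671*b - 9.5304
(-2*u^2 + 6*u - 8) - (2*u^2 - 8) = -4*u^2 + 6*u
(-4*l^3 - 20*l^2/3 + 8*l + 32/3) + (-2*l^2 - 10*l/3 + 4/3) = -4*l^3 - 26*l^2/3 + 14*l/3 + 12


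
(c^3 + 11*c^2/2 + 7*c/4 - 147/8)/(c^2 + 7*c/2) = c + 2 - 21/(4*c)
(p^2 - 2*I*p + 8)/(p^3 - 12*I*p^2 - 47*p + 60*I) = (p + 2*I)/(p^2 - 8*I*p - 15)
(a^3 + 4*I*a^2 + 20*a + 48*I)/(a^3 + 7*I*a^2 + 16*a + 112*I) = (a^2 + 8*I*a - 12)/(a^2 + 11*I*a - 28)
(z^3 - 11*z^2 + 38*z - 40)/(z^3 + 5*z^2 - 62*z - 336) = (z^3 - 11*z^2 + 38*z - 40)/(z^3 + 5*z^2 - 62*z - 336)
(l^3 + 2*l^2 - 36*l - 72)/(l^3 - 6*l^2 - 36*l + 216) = (l + 2)/(l - 6)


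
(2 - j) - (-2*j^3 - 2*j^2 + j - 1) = 2*j^3 + 2*j^2 - 2*j + 3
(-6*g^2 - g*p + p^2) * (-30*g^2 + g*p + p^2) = 180*g^4 + 24*g^3*p - 37*g^2*p^2 + p^4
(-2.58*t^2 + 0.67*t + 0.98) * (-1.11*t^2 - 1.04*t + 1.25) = 2.8638*t^4 + 1.9395*t^3 - 5.0096*t^2 - 0.1817*t + 1.225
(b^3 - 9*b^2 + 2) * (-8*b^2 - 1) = -8*b^5 + 72*b^4 - b^3 - 7*b^2 - 2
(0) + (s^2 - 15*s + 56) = s^2 - 15*s + 56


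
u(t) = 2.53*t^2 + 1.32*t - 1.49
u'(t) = 5.06*t + 1.32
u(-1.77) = 4.10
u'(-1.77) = -7.64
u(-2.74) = 13.89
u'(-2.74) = -12.54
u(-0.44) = -1.58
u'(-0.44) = -0.91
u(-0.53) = -1.48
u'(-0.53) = -1.36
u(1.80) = 9.08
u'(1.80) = 10.43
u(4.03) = 44.92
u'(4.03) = 21.71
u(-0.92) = -0.56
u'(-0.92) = -3.34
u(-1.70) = 3.58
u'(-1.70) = -7.28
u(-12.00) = 346.99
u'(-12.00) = -59.40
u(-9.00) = 191.56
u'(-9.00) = -44.22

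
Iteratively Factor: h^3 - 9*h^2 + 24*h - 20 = (h - 2)*(h^2 - 7*h + 10) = (h - 5)*(h - 2)*(h - 2)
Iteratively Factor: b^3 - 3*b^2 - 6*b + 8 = (b - 1)*(b^2 - 2*b - 8) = (b - 1)*(b + 2)*(b - 4)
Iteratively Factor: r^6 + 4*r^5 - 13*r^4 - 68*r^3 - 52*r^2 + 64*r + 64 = (r - 1)*(r^5 + 5*r^4 - 8*r^3 - 76*r^2 - 128*r - 64) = (r - 1)*(r + 2)*(r^4 + 3*r^3 - 14*r^2 - 48*r - 32) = (r - 1)*(r + 2)*(r + 4)*(r^3 - r^2 - 10*r - 8) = (r - 4)*(r - 1)*(r + 2)*(r + 4)*(r^2 + 3*r + 2) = (r - 4)*(r - 1)*(r + 2)^2*(r + 4)*(r + 1)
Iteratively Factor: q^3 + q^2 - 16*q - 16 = (q - 4)*(q^2 + 5*q + 4) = (q - 4)*(q + 1)*(q + 4)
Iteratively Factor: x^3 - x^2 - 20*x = (x)*(x^2 - x - 20) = x*(x - 5)*(x + 4)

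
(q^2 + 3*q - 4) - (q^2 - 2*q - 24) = 5*q + 20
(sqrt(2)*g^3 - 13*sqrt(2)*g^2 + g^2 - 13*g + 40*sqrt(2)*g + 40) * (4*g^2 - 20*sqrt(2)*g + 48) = 4*sqrt(2)*g^5 - 52*sqrt(2)*g^4 - 36*g^4 + 188*sqrt(2)*g^3 + 468*g^3 - 1392*g^2 - 364*sqrt(2)*g^2 - 624*g + 1120*sqrt(2)*g + 1920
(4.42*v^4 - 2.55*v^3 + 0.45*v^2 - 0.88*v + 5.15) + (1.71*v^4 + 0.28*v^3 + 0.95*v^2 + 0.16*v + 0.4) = 6.13*v^4 - 2.27*v^3 + 1.4*v^2 - 0.72*v + 5.55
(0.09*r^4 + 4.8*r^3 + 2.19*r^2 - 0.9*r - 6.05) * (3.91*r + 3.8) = 0.3519*r^5 + 19.11*r^4 + 26.8029*r^3 + 4.803*r^2 - 27.0755*r - 22.99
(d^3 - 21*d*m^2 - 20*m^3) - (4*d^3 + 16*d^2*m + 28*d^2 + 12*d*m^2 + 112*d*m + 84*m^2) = -3*d^3 - 16*d^2*m - 28*d^2 - 33*d*m^2 - 112*d*m - 20*m^3 - 84*m^2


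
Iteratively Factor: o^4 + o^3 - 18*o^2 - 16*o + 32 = (o - 1)*(o^3 + 2*o^2 - 16*o - 32) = (o - 1)*(o + 2)*(o^2 - 16) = (o - 4)*(o - 1)*(o + 2)*(o + 4)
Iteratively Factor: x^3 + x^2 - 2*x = (x + 2)*(x^2 - x) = (x - 1)*(x + 2)*(x)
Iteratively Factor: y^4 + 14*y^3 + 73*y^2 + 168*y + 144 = (y + 3)*(y^3 + 11*y^2 + 40*y + 48) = (y + 3)*(y + 4)*(y^2 + 7*y + 12) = (y + 3)^2*(y + 4)*(y + 4)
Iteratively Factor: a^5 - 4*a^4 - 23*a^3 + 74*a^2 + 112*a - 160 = (a - 1)*(a^4 - 3*a^3 - 26*a^2 + 48*a + 160) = (a - 1)*(a + 4)*(a^3 - 7*a^2 + 2*a + 40) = (a - 1)*(a + 2)*(a + 4)*(a^2 - 9*a + 20) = (a - 4)*(a - 1)*(a + 2)*(a + 4)*(a - 5)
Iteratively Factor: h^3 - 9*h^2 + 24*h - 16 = (h - 4)*(h^2 - 5*h + 4) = (h - 4)*(h - 1)*(h - 4)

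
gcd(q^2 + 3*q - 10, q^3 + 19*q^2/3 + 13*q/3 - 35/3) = q + 5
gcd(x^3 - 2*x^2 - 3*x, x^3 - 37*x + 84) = x - 3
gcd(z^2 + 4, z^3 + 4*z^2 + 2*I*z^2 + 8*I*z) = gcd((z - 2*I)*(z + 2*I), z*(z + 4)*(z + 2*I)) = z + 2*I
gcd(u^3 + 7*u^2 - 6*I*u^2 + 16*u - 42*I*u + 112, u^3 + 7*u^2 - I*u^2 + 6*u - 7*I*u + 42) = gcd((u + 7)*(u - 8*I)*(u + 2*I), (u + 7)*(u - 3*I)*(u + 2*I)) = u^2 + u*(7 + 2*I) + 14*I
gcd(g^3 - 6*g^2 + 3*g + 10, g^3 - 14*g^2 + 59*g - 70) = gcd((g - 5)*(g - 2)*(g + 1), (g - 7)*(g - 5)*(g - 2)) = g^2 - 7*g + 10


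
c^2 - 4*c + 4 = (c - 2)^2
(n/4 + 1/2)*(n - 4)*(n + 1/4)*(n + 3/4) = n^4/4 - n^3/4 - 157*n^2/64 - 67*n/32 - 3/8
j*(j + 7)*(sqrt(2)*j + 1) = sqrt(2)*j^3 + j^2 + 7*sqrt(2)*j^2 + 7*j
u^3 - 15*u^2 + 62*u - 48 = (u - 8)*(u - 6)*(u - 1)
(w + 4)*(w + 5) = w^2 + 9*w + 20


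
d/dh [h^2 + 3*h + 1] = 2*h + 3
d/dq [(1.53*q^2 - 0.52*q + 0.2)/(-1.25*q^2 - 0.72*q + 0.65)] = (-1.7516*q^2 + 2.489*q - 0.194)/(1.5625*q^4 + 1.8*q^3 - 1.1066*q^2 - 0.936*q + 0.4225)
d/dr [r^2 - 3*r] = 2*r - 3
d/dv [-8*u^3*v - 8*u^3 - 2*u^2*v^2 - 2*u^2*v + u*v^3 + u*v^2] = u*(-8*u^2 - 4*u*v - 2*u + 3*v^2 + 2*v)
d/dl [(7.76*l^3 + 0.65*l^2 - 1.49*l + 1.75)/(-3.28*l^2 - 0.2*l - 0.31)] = (-25.4528*l^4 - 3.104*l^3 - 12.234*l^2 + 11.077*l + 0.8119)/(10.7584*l^4 + 1.312*l^3 + 2.0736*l^2 + 0.124*l + 0.0961)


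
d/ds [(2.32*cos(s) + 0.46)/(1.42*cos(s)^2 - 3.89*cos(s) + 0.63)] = (3.2944*cos(s)^2 + 1.3064*cos(s) - 3.251)*sin(s)/(2.0164*cos(s)^4 - 11.0476*cos(s)^3 + 16.9213*cos(s)^2 - 4.9014*cos(s) + 0.3969)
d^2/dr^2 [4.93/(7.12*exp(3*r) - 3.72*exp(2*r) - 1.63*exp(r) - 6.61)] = ((-315.9144*exp(2*r) + 73.3584*exp(r) + 8.0359)*(-7.12*exp(3*r) + 3.72*exp(2*r) + 1.63*exp(r) + 6.61) - 4.93*(-42.72*exp(2*r) + 14.88*exp(r) + 3.26)*(-21.36*exp(2*r) + 7.44*exp(r) + 1.63)*exp(r))*exp(r)/(-7.12*exp(3*r) + 3.72*exp(2*r) + 1.63*exp(r) + 6.61)^3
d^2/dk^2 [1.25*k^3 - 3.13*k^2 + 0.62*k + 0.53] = 7.5*k - 6.26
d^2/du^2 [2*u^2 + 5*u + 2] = 4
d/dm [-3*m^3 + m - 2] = 1 - 9*m^2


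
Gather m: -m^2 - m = -m^2 - m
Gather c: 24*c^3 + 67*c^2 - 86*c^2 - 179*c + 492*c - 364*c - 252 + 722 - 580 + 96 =24*c^3 - 19*c^2 - 51*c - 14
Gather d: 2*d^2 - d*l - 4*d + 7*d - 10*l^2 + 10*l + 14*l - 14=2*d^2 + d*(3 - l) - 10*l^2 + 24*l - 14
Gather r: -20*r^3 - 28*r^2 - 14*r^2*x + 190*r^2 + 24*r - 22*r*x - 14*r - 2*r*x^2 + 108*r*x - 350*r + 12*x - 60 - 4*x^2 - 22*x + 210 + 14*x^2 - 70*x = -20*r^3 + r^2*(162 - 14*x) + r*(-2*x^2 + 86*x - 340) + 10*x^2 - 80*x + 150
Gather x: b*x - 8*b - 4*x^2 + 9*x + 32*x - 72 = -8*b - 4*x^2 + x*(b + 41) - 72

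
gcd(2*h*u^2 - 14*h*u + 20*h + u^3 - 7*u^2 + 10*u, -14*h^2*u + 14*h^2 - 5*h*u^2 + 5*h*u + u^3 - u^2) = 2*h + u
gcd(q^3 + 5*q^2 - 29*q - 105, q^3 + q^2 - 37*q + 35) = q^2 + 2*q - 35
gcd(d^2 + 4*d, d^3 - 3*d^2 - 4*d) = d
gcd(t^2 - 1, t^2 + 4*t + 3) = t + 1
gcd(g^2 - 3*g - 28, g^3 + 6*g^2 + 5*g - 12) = g + 4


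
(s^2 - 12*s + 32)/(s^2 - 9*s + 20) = (s - 8)/(s - 5)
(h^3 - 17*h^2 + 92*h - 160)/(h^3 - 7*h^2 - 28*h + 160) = (h - 5)/(h + 5)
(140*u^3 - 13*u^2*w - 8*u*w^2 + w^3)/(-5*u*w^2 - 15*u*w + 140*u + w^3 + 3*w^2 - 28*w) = (-28*u^2 - 3*u*w + w^2)/(w^2 + 3*w - 28)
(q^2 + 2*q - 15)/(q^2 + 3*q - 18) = (q + 5)/(q + 6)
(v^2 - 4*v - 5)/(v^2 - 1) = (v - 5)/(v - 1)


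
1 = 1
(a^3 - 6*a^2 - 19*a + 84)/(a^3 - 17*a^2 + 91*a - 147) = (a + 4)/(a - 7)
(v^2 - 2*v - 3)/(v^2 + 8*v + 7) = (v - 3)/(v + 7)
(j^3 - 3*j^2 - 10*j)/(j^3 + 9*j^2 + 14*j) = (j - 5)/(j + 7)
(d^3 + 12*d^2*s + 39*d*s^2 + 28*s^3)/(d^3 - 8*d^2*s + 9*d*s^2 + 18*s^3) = (d^2 + 11*d*s + 28*s^2)/(d^2 - 9*d*s + 18*s^2)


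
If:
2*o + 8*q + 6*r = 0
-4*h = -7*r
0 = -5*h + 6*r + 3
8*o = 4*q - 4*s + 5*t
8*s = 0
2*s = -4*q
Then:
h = 21/11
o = -36/11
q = 0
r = 12/11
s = 0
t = -288/55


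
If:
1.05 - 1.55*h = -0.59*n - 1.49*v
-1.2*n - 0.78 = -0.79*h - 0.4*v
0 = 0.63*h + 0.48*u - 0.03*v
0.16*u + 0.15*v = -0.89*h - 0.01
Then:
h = 0.07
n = -0.72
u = -0.11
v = -0.35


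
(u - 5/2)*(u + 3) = u^2 + u/2 - 15/2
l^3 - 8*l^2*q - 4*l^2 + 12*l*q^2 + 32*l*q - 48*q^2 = (l - 4)*(l - 6*q)*(l - 2*q)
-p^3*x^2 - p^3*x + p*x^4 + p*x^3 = x*(-p + x)*(p + x)*(p*x + p)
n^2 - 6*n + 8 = (n - 4)*(n - 2)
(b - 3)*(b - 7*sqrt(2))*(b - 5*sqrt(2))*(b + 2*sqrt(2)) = b^4 - 10*sqrt(2)*b^3 - 3*b^3 + 22*b^2 + 30*sqrt(2)*b^2 - 66*b + 140*sqrt(2)*b - 420*sqrt(2)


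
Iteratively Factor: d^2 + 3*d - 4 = (d - 1)*(d + 4)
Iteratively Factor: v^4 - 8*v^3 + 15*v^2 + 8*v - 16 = (v - 4)*(v^3 - 4*v^2 - v + 4) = (v - 4)*(v - 1)*(v^2 - 3*v - 4) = (v - 4)^2*(v - 1)*(v + 1)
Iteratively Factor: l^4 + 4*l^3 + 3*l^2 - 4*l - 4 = (l + 2)*(l^3 + 2*l^2 - l - 2) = (l - 1)*(l + 2)*(l^2 + 3*l + 2) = (l - 1)*(l + 1)*(l + 2)*(l + 2)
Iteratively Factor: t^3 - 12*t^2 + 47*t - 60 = (t - 3)*(t^2 - 9*t + 20) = (t - 5)*(t - 3)*(t - 4)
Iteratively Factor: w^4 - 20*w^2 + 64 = (w + 4)*(w^3 - 4*w^2 - 4*w + 16) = (w - 4)*(w + 4)*(w^2 - 4) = (w - 4)*(w + 2)*(w + 4)*(w - 2)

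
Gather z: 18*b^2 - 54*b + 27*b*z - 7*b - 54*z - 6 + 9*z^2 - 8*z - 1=18*b^2 - 61*b + 9*z^2 + z*(27*b - 62) - 7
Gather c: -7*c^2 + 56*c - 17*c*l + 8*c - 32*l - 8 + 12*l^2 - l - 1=-7*c^2 + c*(64 - 17*l) + 12*l^2 - 33*l - 9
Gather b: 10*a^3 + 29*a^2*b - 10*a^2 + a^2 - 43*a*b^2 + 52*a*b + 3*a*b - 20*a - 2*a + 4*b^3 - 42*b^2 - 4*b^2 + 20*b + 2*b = 10*a^3 - 9*a^2 - 22*a + 4*b^3 + b^2*(-43*a - 46) + b*(29*a^2 + 55*a + 22)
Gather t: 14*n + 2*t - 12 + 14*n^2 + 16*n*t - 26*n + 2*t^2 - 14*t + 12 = 14*n^2 - 12*n + 2*t^2 + t*(16*n - 12)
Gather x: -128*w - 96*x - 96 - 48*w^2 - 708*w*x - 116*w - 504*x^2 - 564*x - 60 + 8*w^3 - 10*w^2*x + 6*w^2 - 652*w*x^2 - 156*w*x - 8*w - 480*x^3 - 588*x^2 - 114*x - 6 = 8*w^3 - 42*w^2 - 252*w - 480*x^3 + x^2*(-652*w - 1092) + x*(-10*w^2 - 864*w - 774) - 162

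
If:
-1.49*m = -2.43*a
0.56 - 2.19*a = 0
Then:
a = 0.26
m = 0.42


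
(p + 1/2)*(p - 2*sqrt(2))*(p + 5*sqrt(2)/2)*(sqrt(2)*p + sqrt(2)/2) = sqrt(2)*p^4 + p^3 + sqrt(2)*p^3 - 39*sqrt(2)*p^2/4 + p^2 - 10*sqrt(2)*p + p/4 - 5*sqrt(2)/2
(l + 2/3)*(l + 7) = l^2 + 23*l/3 + 14/3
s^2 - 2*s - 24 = (s - 6)*(s + 4)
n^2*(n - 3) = n^3 - 3*n^2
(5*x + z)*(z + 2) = 5*x*z + 10*x + z^2 + 2*z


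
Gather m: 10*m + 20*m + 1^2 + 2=30*m + 3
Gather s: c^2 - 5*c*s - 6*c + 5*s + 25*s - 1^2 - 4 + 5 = c^2 - 6*c + s*(30 - 5*c)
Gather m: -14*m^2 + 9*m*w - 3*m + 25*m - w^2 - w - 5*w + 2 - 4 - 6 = -14*m^2 + m*(9*w + 22) - w^2 - 6*w - 8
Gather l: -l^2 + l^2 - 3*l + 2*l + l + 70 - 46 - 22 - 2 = 0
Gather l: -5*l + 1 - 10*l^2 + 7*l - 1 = -10*l^2 + 2*l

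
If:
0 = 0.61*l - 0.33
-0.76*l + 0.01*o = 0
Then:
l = 0.54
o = 41.11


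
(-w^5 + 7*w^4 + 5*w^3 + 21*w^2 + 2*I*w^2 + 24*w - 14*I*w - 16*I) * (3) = -3*w^5 + 21*w^4 + 15*w^3 + 63*w^2 + 6*I*w^2 + 72*w - 42*I*w - 48*I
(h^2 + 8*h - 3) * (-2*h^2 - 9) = -2*h^4 - 16*h^3 - 3*h^2 - 72*h + 27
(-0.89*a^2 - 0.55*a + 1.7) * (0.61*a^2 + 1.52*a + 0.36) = -0.5429*a^4 - 1.6883*a^3 - 0.1194*a^2 + 2.386*a + 0.612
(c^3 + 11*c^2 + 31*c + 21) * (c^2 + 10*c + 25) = c^5 + 21*c^4 + 166*c^3 + 606*c^2 + 985*c + 525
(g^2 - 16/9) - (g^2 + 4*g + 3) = -4*g - 43/9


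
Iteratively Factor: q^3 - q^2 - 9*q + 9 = (q + 3)*(q^2 - 4*q + 3) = (q - 1)*(q + 3)*(q - 3)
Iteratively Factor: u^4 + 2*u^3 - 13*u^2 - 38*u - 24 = (u + 2)*(u^3 - 13*u - 12) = (u - 4)*(u + 2)*(u^2 + 4*u + 3) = (u - 4)*(u + 1)*(u + 2)*(u + 3)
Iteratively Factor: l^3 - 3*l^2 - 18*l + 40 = (l - 2)*(l^2 - l - 20) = (l - 5)*(l - 2)*(l + 4)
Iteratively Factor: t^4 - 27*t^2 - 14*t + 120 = (t + 4)*(t^3 - 4*t^2 - 11*t + 30) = (t - 5)*(t + 4)*(t^2 + t - 6) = (t - 5)*(t + 3)*(t + 4)*(t - 2)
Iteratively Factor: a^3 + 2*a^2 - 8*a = (a + 4)*(a^2 - 2*a) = (a - 2)*(a + 4)*(a)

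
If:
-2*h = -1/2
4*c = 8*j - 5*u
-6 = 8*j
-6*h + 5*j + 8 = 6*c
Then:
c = 11/24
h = 1/4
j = -3/4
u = -47/30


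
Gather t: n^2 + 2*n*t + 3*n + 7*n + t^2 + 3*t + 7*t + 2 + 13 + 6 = n^2 + 10*n + t^2 + t*(2*n + 10) + 21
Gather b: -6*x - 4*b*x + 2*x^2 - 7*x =-4*b*x + 2*x^2 - 13*x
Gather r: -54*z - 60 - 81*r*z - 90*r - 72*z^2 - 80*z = r*(-81*z - 90) - 72*z^2 - 134*z - 60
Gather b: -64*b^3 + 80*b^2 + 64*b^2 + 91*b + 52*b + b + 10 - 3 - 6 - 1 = -64*b^3 + 144*b^2 + 144*b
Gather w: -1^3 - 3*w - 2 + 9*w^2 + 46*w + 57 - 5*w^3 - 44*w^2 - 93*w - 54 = -5*w^3 - 35*w^2 - 50*w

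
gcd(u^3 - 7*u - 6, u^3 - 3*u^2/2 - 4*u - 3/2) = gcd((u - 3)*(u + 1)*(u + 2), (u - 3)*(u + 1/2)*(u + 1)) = u^2 - 2*u - 3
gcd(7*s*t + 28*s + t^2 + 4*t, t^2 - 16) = t + 4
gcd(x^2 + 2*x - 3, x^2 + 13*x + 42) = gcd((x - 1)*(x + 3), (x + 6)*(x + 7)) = 1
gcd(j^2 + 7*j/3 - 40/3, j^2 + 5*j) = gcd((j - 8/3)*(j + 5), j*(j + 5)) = j + 5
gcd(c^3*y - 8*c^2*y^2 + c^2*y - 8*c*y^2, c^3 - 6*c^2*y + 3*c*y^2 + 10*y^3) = 1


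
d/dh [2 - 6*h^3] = -18*h^2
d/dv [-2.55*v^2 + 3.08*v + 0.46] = 3.08 - 5.1*v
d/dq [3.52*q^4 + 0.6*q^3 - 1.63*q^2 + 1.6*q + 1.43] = 14.08*q^3 + 1.8*q^2 - 3.26*q + 1.6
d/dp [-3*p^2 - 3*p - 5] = -6*p - 3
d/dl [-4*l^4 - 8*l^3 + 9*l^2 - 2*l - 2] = -16*l^3 - 24*l^2 + 18*l - 2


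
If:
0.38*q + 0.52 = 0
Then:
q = -1.37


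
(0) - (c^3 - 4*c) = -c^3 + 4*c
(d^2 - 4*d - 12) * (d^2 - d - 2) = d^4 - 5*d^3 - 10*d^2 + 20*d + 24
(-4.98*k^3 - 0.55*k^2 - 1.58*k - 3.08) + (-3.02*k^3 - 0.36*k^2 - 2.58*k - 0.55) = -8.0*k^3 - 0.91*k^2 - 4.16*k - 3.63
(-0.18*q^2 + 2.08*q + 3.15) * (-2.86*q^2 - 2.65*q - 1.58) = 0.5148*q^4 - 5.4718*q^3 - 14.2366*q^2 - 11.6339*q - 4.977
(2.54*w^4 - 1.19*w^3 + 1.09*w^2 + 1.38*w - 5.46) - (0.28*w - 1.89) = 2.54*w^4 - 1.19*w^3 + 1.09*w^2 + 1.1*w - 3.57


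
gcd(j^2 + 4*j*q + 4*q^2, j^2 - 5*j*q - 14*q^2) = j + 2*q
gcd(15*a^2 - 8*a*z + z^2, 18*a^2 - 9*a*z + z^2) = -3*a + z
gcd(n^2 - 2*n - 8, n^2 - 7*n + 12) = n - 4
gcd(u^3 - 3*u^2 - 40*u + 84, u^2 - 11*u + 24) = 1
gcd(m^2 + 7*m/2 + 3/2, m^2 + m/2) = m + 1/2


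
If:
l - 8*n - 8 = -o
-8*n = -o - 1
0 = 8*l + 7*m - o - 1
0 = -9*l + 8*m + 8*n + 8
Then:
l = 9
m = 1/15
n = 1087/120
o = 1072/15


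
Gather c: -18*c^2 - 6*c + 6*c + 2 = 2 - 18*c^2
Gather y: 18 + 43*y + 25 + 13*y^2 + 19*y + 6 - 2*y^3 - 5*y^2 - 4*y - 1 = -2*y^3 + 8*y^2 + 58*y + 48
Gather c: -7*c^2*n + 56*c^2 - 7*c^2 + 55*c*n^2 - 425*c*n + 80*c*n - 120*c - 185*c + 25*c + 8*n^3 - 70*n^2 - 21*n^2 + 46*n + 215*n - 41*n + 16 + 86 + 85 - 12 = c^2*(49 - 7*n) + c*(55*n^2 - 345*n - 280) + 8*n^3 - 91*n^2 + 220*n + 175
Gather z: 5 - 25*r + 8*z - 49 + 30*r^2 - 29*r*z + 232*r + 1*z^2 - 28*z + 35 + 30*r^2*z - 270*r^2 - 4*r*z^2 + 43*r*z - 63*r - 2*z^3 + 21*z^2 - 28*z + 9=-240*r^2 + 144*r - 2*z^3 + z^2*(22 - 4*r) + z*(30*r^2 + 14*r - 48)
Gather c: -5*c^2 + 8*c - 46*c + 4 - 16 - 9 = -5*c^2 - 38*c - 21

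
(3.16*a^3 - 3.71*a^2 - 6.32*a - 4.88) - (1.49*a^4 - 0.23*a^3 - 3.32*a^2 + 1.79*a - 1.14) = -1.49*a^4 + 3.39*a^3 - 0.39*a^2 - 8.11*a - 3.74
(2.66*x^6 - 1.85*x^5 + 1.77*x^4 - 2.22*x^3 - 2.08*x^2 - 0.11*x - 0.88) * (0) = 0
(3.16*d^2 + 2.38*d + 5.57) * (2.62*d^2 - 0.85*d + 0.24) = 8.2792*d^4 + 3.5496*d^3 + 13.3288*d^2 - 4.1633*d + 1.3368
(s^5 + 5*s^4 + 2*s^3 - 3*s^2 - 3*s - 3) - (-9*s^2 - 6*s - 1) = s^5 + 5*s^4 + 2*s^3 + 6*s^2 + 3*s - 2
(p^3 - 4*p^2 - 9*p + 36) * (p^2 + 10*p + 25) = p^5 + 6*p^4 - 24*p^3 - 154*p^2 + 135*p + 900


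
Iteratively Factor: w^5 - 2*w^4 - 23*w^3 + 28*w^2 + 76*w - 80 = (w - 1)*(w^4 - w^3 - 24*w^2 + 4*w + 80) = (w - 5)*(w - 1)*(w^3 + 4*w^2 - 4*w - 16) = (w - 5)*(w - 1)*(w + 4)*(w^2 - 4) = (w - 5)*(w - 1)*(w + 2)*(w + 4)*(w - 2)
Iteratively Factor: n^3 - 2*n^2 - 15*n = (n + 3)*(n^2 - 5*n) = n*(n + 3)*(n - 5)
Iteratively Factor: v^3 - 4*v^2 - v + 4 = (v - 1)*(v^2 - 3*v - 4) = (v - 1)*(v + 1)*(v - 4)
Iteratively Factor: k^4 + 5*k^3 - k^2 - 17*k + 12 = (k + 4)*(k^3 + k^2 - 5*k + 3) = (k + 3)*(k + 4)*(k^2 - 2*k + 1) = (k - 1)*(k + 3)*(k + 4)*(k - 1)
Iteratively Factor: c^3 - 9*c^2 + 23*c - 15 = (c - 5)*(c^2 - 4*c + 3) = (c - 5)*(c - 1)*(c - 3)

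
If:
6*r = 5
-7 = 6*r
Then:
No Solution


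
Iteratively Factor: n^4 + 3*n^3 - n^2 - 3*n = (n + 1)*(n^3 + 2*n^2 - 3*n) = (n + 1)*(n + 3)*(n^2 - n) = n*(n + 1)*(n + 3)*(n - 1)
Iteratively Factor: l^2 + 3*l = (l + 3)*(l)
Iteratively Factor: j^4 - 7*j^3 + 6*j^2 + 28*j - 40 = (j + 2)*(j^3 - 9*j^2 + 24*j - 20) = (j - 2)*(j + 2)*(j^2 - 7*j + 10) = (j - 5)*(j - 2)*(j + 2)*(j - 2)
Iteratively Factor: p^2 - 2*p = (p - 2)*(p)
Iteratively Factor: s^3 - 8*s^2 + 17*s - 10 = (s - 1)*(s^2 - 7*s + 10) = (s - 2)*(s - 1)*(s - 5)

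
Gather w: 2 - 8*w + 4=6 - 8*w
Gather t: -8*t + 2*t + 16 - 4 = 12 - 6*t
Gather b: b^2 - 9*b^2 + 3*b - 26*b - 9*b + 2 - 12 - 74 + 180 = -8*b^2 - 32*b + 96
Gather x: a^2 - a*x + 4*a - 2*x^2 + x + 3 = a^2 + 4*a - 2*x^2 + x*(1 - a) + 3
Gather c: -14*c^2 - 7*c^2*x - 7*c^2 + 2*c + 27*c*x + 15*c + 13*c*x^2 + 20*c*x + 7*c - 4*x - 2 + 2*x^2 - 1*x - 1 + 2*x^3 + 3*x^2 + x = c^2*(-7*x - 21) + c*(13*x^2 + 47*x + 24) + 2*x^3 + 5*x^2 - 4*x - 3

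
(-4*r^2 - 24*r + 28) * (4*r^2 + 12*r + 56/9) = -16*r^4 - 144*r^3 - 1808*r^2/9 + 560*r/3 + 1568/9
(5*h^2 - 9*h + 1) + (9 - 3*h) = 5*h^2 - 12*h + 10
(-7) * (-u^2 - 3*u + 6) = 7*u^2 + 21*u - 42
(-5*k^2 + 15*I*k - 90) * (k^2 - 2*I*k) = -5*k^4 + 25*I*k^3 - 60*k^2 + 180*I*k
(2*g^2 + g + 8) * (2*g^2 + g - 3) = 4*g^4 + 4*g^3 + 11*g^2 + 5*g - 24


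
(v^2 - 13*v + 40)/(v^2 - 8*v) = (v - 5)/v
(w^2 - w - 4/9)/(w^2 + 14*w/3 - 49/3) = (9*w^2 - 9*w - 4)/(3*(3*w^2 + 14*w - 49))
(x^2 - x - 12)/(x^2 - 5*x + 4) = (x + 3)/(x - 1)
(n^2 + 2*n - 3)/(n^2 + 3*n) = (n - 1)/n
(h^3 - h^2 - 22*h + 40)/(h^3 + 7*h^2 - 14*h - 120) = (h - 2)/(h + 6)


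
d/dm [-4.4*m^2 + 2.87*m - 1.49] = 2.87 - 8.8*m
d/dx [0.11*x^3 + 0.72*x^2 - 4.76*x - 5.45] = 0.33*x^2 + 1.44*x - 4.76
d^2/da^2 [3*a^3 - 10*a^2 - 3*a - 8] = 18*a - 20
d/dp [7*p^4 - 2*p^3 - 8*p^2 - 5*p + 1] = 28*p^3 - 6*p^2 - 16*p - 5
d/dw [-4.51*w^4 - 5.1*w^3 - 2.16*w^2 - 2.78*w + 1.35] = -18.04*w^3 - 15.3*w^2 - 4.32*w - 2.78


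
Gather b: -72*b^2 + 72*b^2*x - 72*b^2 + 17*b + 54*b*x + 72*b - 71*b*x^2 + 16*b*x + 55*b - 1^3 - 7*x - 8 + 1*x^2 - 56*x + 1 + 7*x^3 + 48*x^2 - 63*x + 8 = b^2*(72*x - 144) + b*(-71*x^2 + 70*x + 144) + 7*x^3 + 49*x^2 - 126*x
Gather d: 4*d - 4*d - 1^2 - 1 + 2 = 0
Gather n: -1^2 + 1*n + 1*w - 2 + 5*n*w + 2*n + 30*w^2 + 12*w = n*(5*w + 3) + 30*w^2 + 13*w - 3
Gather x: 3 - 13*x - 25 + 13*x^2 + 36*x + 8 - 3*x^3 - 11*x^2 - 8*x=-3*x^3 + 2*x^2 + 15*x - 14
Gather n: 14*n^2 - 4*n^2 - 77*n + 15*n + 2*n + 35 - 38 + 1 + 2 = 10*n^2 - 60*n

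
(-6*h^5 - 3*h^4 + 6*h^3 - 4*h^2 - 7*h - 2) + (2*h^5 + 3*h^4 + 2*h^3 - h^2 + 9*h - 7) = -4*h^5 + 8*h^3 - 5*h^2 + 2*h - 9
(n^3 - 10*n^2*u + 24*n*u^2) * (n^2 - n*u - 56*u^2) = n^5 - 11*n^4*u - 22*n^3*u^2 + 536*n^2*u^3 - 1344*n*u^4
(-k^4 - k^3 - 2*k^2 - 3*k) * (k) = -k^5 - k^4 - 2*k^3 - 3*k^2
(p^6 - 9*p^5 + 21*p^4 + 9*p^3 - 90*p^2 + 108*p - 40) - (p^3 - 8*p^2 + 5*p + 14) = p^6 - 9*p^5 + 21*p^4 + 8*p^3 - 82*p^2 + 103*p - 54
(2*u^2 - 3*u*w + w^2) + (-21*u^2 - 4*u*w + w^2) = -19*u^2 - 7*u*w + 2*w^2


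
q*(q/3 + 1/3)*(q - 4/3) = q^3/3 - q^2/9 - 4*q/9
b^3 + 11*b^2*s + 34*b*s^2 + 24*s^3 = (b + s)*(b + 4*s)*(b + 6*s)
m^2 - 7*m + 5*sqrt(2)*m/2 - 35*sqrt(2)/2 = (m - 7)*(m + 5*sqrt(2)/2)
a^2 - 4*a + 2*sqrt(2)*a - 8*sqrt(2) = (a - 4)*(a + 2*sqrt(2))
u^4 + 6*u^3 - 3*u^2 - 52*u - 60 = (u - 3)*(u + 2)^2*(u + 5)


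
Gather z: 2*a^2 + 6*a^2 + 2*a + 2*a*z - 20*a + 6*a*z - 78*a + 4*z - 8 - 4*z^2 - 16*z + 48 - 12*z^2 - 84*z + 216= 8*a^2 - 96*a - 16*z^2 + z*(8*a - 96) + 256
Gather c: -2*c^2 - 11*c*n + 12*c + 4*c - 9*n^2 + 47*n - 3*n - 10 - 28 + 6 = -2*c^2 + c*(16 - 11*n) - 9*n^2 + 44*n - 32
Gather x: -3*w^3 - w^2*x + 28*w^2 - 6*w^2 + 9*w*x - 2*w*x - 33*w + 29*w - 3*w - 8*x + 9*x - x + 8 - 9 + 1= -3*w^3 + 22*w^2 - 7*w + x*(-w^2 + 7*w)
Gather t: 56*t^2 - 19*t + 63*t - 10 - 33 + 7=56*t^2 + 44*t - 36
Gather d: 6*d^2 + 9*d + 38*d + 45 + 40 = 6*d^2 + 47*d + 85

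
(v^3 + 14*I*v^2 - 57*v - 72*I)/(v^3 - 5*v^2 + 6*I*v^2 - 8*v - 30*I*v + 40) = (v^3 + 14*I*v^2 - 57*v - 72*I)/(v^3 + v^2*(-5 + 6*I) + v*(-8 - 30*I) + 40)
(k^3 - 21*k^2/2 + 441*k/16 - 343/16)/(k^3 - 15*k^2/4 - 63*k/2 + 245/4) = (k - 7/4)/(k + 5)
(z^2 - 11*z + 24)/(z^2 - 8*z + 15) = (z - 8)/(z - 5)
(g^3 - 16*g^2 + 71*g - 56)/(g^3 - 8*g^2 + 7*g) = (g - 8)/g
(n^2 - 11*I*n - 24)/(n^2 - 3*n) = (n^2 - 11*I*n - 24)/(n*(n - 3))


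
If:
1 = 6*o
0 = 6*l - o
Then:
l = 1/36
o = 1/6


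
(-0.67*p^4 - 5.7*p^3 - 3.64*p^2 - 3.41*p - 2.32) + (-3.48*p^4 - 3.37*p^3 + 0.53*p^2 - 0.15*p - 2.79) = -4.15*p^4 - 9.07*p^3 - 3.11*p^2 - 3.56*p - 5.11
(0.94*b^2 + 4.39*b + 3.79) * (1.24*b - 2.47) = 1.1656*b^3 + 3.1218*b^2 - 6.1437*b - 9.3613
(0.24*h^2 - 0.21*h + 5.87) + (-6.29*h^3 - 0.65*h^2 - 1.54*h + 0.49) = -6.29*h^3 - 0.41*h^2 - 1.75*h + 6.36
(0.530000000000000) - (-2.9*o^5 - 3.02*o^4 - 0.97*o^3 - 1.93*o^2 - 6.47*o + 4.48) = 2.9*o^5 + 3.02*o^4 + 0.97*o^3 + 1.93*o^2 + 6.47*o - 3.95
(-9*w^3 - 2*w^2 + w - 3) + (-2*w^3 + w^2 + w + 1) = -11*w^3 - w^2 + 2*w - 2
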